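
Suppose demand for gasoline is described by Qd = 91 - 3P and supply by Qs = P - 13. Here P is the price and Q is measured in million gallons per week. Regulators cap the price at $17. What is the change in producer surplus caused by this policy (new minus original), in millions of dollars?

In a free market, 91 - 3P = P - 13 gives the equilibrium P* = 26, Q* = 13.
Because the ceiling (17) lies below the market-clearing price, it is binding.
At P = 17: Qd = 91 - 3·17 = 40 and Qs = 17 - 13 = 4.
Producer surplus without the control is ½ · (26 - 13) · 13 = 84.5.
With the ceiling, producers sell 4 units at 17, so PS = ½ · (17 - 13) · 4 = 8.
Change in producer surplus = 8 - 84.5 = -76.5.

-76.5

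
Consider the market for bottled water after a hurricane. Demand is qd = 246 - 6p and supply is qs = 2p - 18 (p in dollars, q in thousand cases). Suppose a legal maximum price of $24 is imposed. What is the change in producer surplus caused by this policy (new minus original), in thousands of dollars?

-351

In a free market, 246 - 6p = 2p - 18 gives the equilibrium p* = 33, q* = 48.
Because the ceiling (24) lies below the market-clearing price, it is binding.
At p = 24: qd = 246 - 6·24 = 102 and qs = 2·24 - 18 = 30.
Producer surplus without the control is ½ · (33 - 9) · 48 = 576.
With the ceiling, producers sell 30 units at 24, so PS = ½ · (24 - 9) · 30 = 225.
Change in producer surplus = 225 - 576 = -351.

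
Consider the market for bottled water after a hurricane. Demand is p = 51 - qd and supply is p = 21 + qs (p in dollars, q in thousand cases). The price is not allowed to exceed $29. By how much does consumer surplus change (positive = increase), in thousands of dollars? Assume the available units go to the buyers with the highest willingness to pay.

31.5

Rearranging demand gives qd = 51 - p; rearranging supply gives qs = p - 21. Equilibrium: 51 - p = p - 21, so 72 = 2p and p* = 36, q* = 15.
The ceiling of 29 is below the equilibrium price 36, so it binds.
At p = 29: qd = 51 - 29 = 22 and qs = 29 - 21 = 8.
Consumer surplus without the control is ½ · (51 - 36) · 15 = 112.5.
With the ceiling, 8 units are sold at 29 (assume they go to the highest-value buyers). The demand price at q = 8 is 43, so CS = ½ · [(51 - 29) + (43 - 29)] · 8 = 144.
Change in consumer surplus = 144 - 112.5 = 31.5.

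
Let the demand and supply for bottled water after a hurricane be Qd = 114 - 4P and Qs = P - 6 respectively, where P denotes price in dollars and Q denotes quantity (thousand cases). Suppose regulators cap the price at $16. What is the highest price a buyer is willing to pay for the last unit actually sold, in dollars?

In a free market, 114 - 4P = P - 6 gives the equilibrium P* = 24, Q* = 18.
Because the ceiling (16) lies below the market-clearing price, it is binding.
At P = 16: Qd = 114 - 4·16 = 50 and Qs = 16 - 6 = 10.
Only 10 units reach the market. On the demand curve, the marginal buyer's willingness to pay at Q = 10 is (114 - 10)/4 = 26.

26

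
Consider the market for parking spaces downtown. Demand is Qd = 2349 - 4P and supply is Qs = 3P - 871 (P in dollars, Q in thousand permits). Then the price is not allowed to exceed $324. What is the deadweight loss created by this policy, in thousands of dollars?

48552

Without the control the market clears where 2349 - 4P = 3P - 871, i.e. P* = 460 and Q* = 509.
The ceiling of 324 is below the equilibrium price 460, so it binds.
At P = 324: Qd = 2349 - 4·324 = 1053 and Qs = 3·324 - 871 = 101.
Quantity traded falls to 101. At Q = 101 the demand price is (2349 - 101)/4 = 562 and the supply price is (871 + 101)/3 = 324.
Deadweight loss = ½ · (562 - 324) · (509 - 101) = ½ · 238 · 408 = 48552.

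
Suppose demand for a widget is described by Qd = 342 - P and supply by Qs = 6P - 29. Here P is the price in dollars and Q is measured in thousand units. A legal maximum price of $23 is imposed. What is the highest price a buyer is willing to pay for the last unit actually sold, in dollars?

233

Without the control the market clears where 342 - P = 6P - 29, i.e. P* = 53 and Q* = 289.
Since 23 < 53, the ceiling is binding.
At P = 23: Qd = 342 - 23 = 319 and Qs = 6·23 - 29 = 109.
Only 109 units reach the market. On the demand curve, the marginal buyer's willingness to pay at Q = 109 is (342 - 109) = 233.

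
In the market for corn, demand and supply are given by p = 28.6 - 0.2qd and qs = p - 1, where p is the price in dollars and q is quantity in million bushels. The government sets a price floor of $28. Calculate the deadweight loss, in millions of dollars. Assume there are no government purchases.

Rearranging demand gives qd = 143 - 5p. Equilibrium: 143 - 5p = p - 1, so 144 = 6p and p* = 24, q* = 23.
The floor of 28 is above the equilibrium price 24, so it binds.
At p = 28: qd = 143 - 5·28 = 3 and qs = 28 - 1 = 27.
Quantity traded falls to 3. At q = 3 the demand price is (143 - 3)/5 = 28 and the supply price is 1 + 3 = 4.
Deadweight loss = ½ · (28 - 4) · (23 - 3) = ½ · 24 · 20 = 240.

240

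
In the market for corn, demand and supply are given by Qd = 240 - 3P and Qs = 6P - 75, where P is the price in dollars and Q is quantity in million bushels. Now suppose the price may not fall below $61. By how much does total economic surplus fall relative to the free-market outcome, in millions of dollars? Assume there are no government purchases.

Equilibrium: 240 - 3P = 6P - 75, so 315 = 9P and P* = 35, Q* = 135.
Since 61 > 35, the floor is binding.
At P = 61: Qd = 240 - 3·61 = 57 and Qs = 6·61 - 75 = 291.
Quantity traded falls to 57. At Q = 57 the demand price is (240 - 57)/3 = 61 and the supply price is (75 + 57)/6 = 22.
Deadweight loss = ½ · (61 - 22) · (135 - 57) = ½ · 39 · 78 = 1521.

1521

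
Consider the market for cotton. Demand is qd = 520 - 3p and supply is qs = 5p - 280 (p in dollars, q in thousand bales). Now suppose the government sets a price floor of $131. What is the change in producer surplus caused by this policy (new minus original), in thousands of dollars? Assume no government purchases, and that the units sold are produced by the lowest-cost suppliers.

In a free market, 520 - 3p = 5p - 280 gives the equilibrium p* = 100, q* = 220.
The floor of 131 is above the equilibrium price 100, so it binds.
At p = 131: qd = 520 - 3·131 = 127 and qs = 5·131 - 280 = 375.
Producer surplus without the control is ½ · (100 - 56) · 220 = 4840.
With the floor, 127 units are sold at 131. The supply price at q = 127 is 81.4, so PS = ½ · [(131 - 56) + (131 - 81.4)] · 127 = 7912.1.
Change in producer surplus = 7912.1 - 4840 = 3072.1.

3072.1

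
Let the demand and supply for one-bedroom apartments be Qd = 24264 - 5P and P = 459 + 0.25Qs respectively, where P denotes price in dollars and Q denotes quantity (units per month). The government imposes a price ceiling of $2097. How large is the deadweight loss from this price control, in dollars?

Rearranging supply gives Qs = 4P - 1836. Equilibrium: 24264 - 5P = 4P - 1836, so 26100 = 9P and P* = 2900, Q* = 9764.
Since 2097 < 2900, the ceiling is binding.
At P = 2097: Qd = 24264 - 5·2097 = 13779 and Qs = 4·2097 - 1836 = 6552.
Quantity traded falls to 6552. At Q = 6552 the demand price is (24264 - 6552)/5 = 3542.4 and the supply price is (1836 + 6552)/4 = 2097.
Deadweight loss = ½ · (3542.4 - 2097) · (9764 - 6552) = ½ · 1445.4 · 3212 = 2321312.4.

2321312.4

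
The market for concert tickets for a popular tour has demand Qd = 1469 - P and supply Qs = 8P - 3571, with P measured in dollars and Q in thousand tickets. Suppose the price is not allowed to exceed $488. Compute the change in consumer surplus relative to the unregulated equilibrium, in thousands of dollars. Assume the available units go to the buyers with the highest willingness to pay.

In a free market, 1469 - P = 8P - 3571 gives the equilibrium P* = 560, Q* = 909.
Since 488 < 560, the ceiling is binding.
At P = 488: Qd = 1469 - 488 = 981 and Qs = 8·488 - 3571 = 333.
Consumer surplus without the control is ½ · (1469 - 560) · 909 = 413140.5.
With the ceiling, 333 units are sold at 488 (assume they go to the highest-value buyers). The demand price at Q = 333 is 1136, so CS = ½ · [(1469 - 488) + (1136 - 488)] · 333 = 271228.5.
Change in consumer surplus = 271228.5 - 413140.5 = -141912.

-141912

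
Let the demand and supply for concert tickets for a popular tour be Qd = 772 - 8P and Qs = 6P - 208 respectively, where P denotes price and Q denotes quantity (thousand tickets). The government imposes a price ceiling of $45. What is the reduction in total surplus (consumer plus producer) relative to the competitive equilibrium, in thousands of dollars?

3281.25

In a free market, 772 - 8P = 6P - 208 gives the equilibrium P* = 70, Q* = 212.
The ceiling of 45 is below the equilibrium price 70, so it binds.
At P = 45: Qd = 772 - 8·45 = 412 and Qs = 6·45 - 208 = 62.
Quantity traded falls to 62. At Q = 62 the demand price is (772 - 62)/8 = 88.75 and the supply price is (208 + 62)/6 = 45.
Deadweight loss = ½ · (88.75 - 45) · (212 - 62) = ½ · 43.75 · 150 = 3281.25.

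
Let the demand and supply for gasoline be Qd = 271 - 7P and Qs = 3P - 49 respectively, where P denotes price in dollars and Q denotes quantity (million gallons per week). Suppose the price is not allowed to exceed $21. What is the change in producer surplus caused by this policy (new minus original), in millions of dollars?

Setting quantity demanded equal to quantity supplied, 271 - 7P = 3P - 49, gives P* = 32 and Q* = 47.
Because the ceiling (21) lies below the market-clearing price, it is binding.
At P = 21: Qd = 271 - 7·21 = 124 and Qs = 3·21 - 49 = 14.
Producer surplus without the control is ½ · (32 - 49/3) · 47 = 2209/6.
With the ceiling, producers sell 14 units at 21, so PS = ½ · (21 - 49/3) · 14 = 98/3.
Change in producer surplus = 98/3 - 2209/6 = -335.5.

-335.5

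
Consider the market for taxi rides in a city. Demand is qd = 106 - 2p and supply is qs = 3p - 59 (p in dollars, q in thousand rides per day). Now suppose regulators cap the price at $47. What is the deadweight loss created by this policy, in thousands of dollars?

0

In a free market, 106 - 2p = 3p - 59 gives the equilibrium p* = 33, q* = 40.
The ceiling of 47 is above the equilibrium price 33, so it is not binding; the market clears at p* = 33, q* = 40.
Since the control does not bind, no trades are prevented and deadweight loss is zero.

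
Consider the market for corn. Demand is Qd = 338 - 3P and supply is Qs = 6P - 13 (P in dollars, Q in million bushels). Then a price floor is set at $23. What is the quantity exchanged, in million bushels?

Setting quantity demanded equal to quantity supplied, 338 - 3P = 6P - 13, gives P* = 39 and Q* = 221.
The floor of 23 is below the equilibrium price 39, so it is not binding; the market clears at P* = 39, Q* = 221.

221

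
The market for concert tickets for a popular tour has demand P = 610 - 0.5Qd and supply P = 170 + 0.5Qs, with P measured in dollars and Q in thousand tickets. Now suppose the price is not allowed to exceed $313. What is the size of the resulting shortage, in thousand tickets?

308

Rearranging demand gives Qd = 1220 - 2P; rearranging supply gives Qs = 2P - 340. Without the control the market clears where 1220 - 2P = 2P - 340, i.e. P* = 390 and Q* = 440.
The ceiling of 313 is below the equilibrium price 390, so it binds.
At P = 313: Qd = 1220 - 2·313 = 594 and Qs = 2·313 - 340 = 286.
Shortage = Qd - Qs = 594 - 286 = 308.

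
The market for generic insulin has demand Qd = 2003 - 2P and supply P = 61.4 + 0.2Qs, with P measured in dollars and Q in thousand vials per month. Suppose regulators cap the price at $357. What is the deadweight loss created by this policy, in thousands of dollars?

Rearranging supply gives Qs = 5P - 307. Without the control the market clears where 2003 - 2P = 5P - 307, i.e. P* = 330 and Q* = 1343.
Since 357 is above P* = 330, the ceiling does not bind and the free-market outcome prevails.
Since the control does not bind, no trades are prevented and deadweight loss is zero.

0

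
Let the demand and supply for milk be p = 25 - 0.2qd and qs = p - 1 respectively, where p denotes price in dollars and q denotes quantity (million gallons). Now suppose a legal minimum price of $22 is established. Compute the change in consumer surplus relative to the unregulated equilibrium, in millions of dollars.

Rearranging demand gives qd = 125 - 5p. Without the control the market clears where 125 - 5p = p - 1, i.e. p* = 21 and q* = 20.
Because the floor (22) lies above the market-clearing price, it is binding.
At p = 22: qd = 125 - 5·22 = 15 and qs = 22 - 1 = 21.
Consumer surplus without the control is ½ · (25 - 21) · 20 = 40.
With the floor, consumers buy 15 units at 22, so CS = ½ · (25 - 22) · 15 = 22.5.
Change in consumer surplus = 22.5 - 40 = -17.5.

-17.5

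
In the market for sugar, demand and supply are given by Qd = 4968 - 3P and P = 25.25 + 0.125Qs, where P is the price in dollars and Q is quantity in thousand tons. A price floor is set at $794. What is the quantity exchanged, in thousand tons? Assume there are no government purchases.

2586

Rearranging supply gives Qs = 8P - 202. In a free market, 4968 - 3P = 8P - 202 gives the equilibrium P* = 470, Q* = 3558.
The floor of 794 is above the equilibrium price 470, so it binds.
At P = 794: Qd = 4968 - 3·794 = 2586 and Qs = 8·794 - 202 = 6150.
The quantity actually transacted is the short side, demand: 2586.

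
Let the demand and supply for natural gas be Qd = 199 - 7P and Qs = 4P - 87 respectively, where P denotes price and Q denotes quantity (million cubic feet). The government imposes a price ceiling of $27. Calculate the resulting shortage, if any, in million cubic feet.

0

Setting quantity demanded equal to quantity supplied, 199 - 7P = 4P - 87, gives P* = 26 and Q* = 17.
The ceiling of 27 is above the equilibrium price 26, so it is not binding; the market clears at P* = 26, Q* = 17.
Since the control does not bind, there is no shortage.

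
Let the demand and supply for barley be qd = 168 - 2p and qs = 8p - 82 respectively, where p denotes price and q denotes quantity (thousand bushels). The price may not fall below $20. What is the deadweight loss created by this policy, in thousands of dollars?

Equilibrium: 168 - 2p = 8p - 82, so 250 = 10p and p* = 25, q* = 118.
Since 20 is below p* = 25, the floor does not bind and the free-market outcome prevails.
Since the control does not bind, no trades are prevented and deadweight loss is zero.

0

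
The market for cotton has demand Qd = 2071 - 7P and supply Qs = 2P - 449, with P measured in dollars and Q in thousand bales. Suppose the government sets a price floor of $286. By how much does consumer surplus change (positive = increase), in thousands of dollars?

-540

Equilibrium: 2071 - 7P = 2P - 449, so 2520 = 9P and P* = 280, Q* = 111.
The floor of 286 is above the equilibrium price 280, so it binds.
At P = 286: Qd = 2071 - 7·286 = 69 and Qs = 2·286 - 449 = 123.
Consumer surplus without the control is ½ · (2071/7 - 280) · 111 = 12321/14.
With the floor, consumers buy 69 units at 286, so CS = ½ · (2071/7 - 286) · 69 = 4761/14.
Change in consumer surplus = 4761/14 - 12321/14 = -540.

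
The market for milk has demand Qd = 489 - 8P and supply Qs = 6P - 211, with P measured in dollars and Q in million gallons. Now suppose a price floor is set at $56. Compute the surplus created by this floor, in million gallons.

84

Without the control the market clears where 489 - 8P = 6P - 211, i.e. P* = 50 and Q* = 89.
Since 56 > 50, the floor is binding.
At P = 56: Qd = 489 - 8·56 = 41 and Qs = 6·56 - 211 = 125.
Surplus = Qs - Qd = 125 - 41 = 84.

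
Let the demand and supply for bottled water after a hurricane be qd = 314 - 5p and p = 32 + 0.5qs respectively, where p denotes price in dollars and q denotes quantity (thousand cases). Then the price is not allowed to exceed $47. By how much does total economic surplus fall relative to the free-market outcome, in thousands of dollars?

Rearranging supply gives qs = 2p - 64. Setting quantity demanded equal to quantity supplied, 314 - 5p = 2p - 64, gives p* = 54 and q* = 44.
Since 47 < 54, the ceiling is binding.
At p = 47: qd = 314 - 5·47 = 79 and qs = 2·47 - 64 = 30.
Quantity traded falls to 30. At q = 30 the demand price is (314 - 30)/5 = 56.8 and the supply price is (64 + 30)/2 = 47.
Deadweight loss = ½ · (56.8 - 47) · (44 - 30) = ½ · 9.8 · 14 = 68.6.

68.6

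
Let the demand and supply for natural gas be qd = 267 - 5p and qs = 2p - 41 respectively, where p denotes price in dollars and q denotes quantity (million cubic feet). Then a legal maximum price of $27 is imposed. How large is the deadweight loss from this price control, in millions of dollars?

In a free market, 267 - 5p = 2p - 41 gives the equilibrium p* = 44, q* = 47.
Since 27 < 44, the ceiling is binding.
At p = 27: qd = 267 - 5·27 = 132 and qs = 2·27 - 41 = 13.
Quantity traded falls to 13. At q = 13 the demand price is (267 - 13)/5 = 50.8 and the supply price is (41 + 13)/2 = 27.
Deadweight loss = ½ · (50.8 - 27) · (47 - 13) = ½ · 23.8 · 34 = 404.6.

404.6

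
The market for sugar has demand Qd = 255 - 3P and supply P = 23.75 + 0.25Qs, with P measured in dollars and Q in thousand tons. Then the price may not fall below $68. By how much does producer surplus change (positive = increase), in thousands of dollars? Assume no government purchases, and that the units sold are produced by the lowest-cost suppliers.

Rearranging supply gives Qs = 4P - 95. Setting quantity demanded equal to quantity supplied, 255 - 3P = 4P - 95, gives P* = 50 and Q* = 105.
The floor of 68 is above the equilibrium price 50, so it binds.
At P = 68: Qd = 255 - 3·68 = 51 and Qs = 4·68 - 95 = 177.
Producer surplus without the control is ½ · (50 - 23.75) · 105 = 1378.125.
With the floor, 51 units are sold at 68. The supply price at Q = 51 is 36.5, so PS = ½ · [(68 - 23.75) + (68 - 36.5)] · 51 = 1931.625.
Change in producer surplus = 1931.625 - 1378.125 = 553.5.

553.5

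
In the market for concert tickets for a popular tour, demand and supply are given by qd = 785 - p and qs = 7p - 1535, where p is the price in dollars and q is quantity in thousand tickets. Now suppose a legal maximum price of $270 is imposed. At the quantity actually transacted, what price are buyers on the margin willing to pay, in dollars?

In a free market, 785 - p = 7p - 1535 gives the equilibrium p* = 290, q* = 495.
Because the ceiling (270) lies below the market-clearing price, it is binding.
At p = 270: qd = 785 - 270 = 515 and qs = 7·270 - 1535 = 355.
Only 355 units reach the market. On the demand curve, the marginal buyer's willingness to pay at q = 355 is (785 - 355) = 430.

430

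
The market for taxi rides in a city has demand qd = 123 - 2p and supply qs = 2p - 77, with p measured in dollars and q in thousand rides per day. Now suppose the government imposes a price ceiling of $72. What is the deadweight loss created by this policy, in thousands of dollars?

Without the control the market clears where 123 - 2p = 2p - 77, i.e. p* = 50 and q* = 23.
The ceiling of 72 is above the equilibrium price 50, so it is not binding; the market clears at p* = 50, q* = 23.
Since the control does not bind, no trades are prevented and deadweight loss is zero.

0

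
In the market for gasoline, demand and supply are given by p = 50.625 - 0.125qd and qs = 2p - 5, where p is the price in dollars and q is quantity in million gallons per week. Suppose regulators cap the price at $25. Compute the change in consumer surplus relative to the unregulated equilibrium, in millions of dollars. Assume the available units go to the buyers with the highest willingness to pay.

656

Rearranging demand gives qd = 405 - 8p. Without the control the market clears where 405 - 8p = 2p - 5, i.e. p* = 41 and q* = 77.
Since 25 < 41, the ceiling is binding.
At p = 25: qd = 405 - 8·25 = 205 and qs = 2·25 - 5 = 45.
Consumer surplus without the control is ½ · (50.625 - 41) · 77 = 370.5625.
With the ceiling, 45 units are sold at 25 (assume they go to the highest-value buyers). The demand price at q = 45 is 45, so CS = ½ · [(50.625 - 25) + (45 - 25)] · 45 = 1026.5625.
Change in consumer surplus = 1026.5625 - 370.5625 = 656.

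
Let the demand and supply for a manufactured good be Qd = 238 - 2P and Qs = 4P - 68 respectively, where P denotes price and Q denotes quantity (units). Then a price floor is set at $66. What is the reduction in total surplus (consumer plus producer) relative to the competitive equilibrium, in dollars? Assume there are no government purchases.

337.5

Setting quantity demanded equal to quantity supplied, 238 - 2P = 4P - 68, gives P* = 51 and Q* = 136.
Since 66 > 51, the floor is binding.
At P = 66: Qd = 238 - 2·66 = 106 and Qs = 4·66 - 68 = 196.
Quantity traded falls to 106. At Q = 106 the demand price is (238 - 106)/2 = 66 and the supply price is (68 + 106)/4 = 43.5.
Deadweight loss = ½ · (66 - 43.5) · (136 - 106) = ½ · 22.5 · 30 = 337.5.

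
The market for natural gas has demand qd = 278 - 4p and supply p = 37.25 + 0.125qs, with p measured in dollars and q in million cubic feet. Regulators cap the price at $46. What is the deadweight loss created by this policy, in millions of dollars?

48

Rearranging supply gives qs = 8p - 298. Without the control the market clears where 278 - 4p = 8p - 298, i.e. p* = 48 and q* = 86.
Since 46 < 48, the ceiling is binding.
At p = 46: qd = 278 - 4·46 = 94 and qs = 8·46 - 298 = 70.
Quantity traded falls to 70. At q = 70 the demand price is (278 - 70)/4 = 52 and the supply price is (298 + 70)/8 = 46.
Deadweight loss = ½ · (52 - 46) · (86 - 70) = ½ · 6 · 16 = 48.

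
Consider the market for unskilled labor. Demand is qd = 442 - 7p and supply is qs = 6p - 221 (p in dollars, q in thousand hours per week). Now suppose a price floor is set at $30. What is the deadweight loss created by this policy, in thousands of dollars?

Without the control the market clears where 442 - 7p = 6p - 221, i.e. p* = 51 and q* = 85.
The floor of 30 is below the equilibrium price 51, so it is not binding; the market clears at p* = 51, q* = 85.
Since the control does not bind, no trades are prevented and deadweight loss is zero.

0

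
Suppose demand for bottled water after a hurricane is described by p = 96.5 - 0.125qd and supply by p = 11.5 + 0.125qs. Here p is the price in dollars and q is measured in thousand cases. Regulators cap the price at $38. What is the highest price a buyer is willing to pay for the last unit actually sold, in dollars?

Rearranging demand gives qd = 772 - 8p; rearranging supply gives qs = 8p - 92. Without the control the market clears where 772 - 8p = 8p - 92, i.e. p* = 54 and q* = 340.
Because the ceiling (38) lies below the market-clearing price, it is binding.
At p = 38: qd = 772 - 8·38 = 468 and qs = 8·38 - 92 = 212.
Only 212 units reach the market. On the demand curve, the marginal buyer's willingness to pay at q = 212 is (772 - 212)/8 = 70.

70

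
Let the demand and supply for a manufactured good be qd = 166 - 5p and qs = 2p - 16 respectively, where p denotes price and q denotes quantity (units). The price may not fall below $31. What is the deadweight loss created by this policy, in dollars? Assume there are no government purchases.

Without the control the market clears where 166 - 5p = 2p - 16, i.e. p* = 26 and q* = 36.
Because the floor (31) lies above the market-clearing price, it is binding.
At p = 31: qd = 166 - 5·31 = 11 and qs = 2·31 - 16 = 46.
Quantity traded falls to 11. At q = 11 the demand price is (166 - 11)/5 = 31 and the supply price is (16 + 11)/2 = 13.5.
Deadweight loss = ½ · (31 - 13.5) · (36 - 11) = ½ · 17.5 · 25 = 218.75.

218.75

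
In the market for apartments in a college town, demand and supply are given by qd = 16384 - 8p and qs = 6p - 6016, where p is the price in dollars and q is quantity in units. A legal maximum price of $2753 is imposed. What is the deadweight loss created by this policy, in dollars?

0

Without the control the market clears where 16384 - 8p = 6p - 6016, i.e. p* = 1600 and q* = 3584.
The ceiling of 2753 is above the equilibrium price 1600, so it is not binding; the market clears at p* = 1600, q* = 3584.
Since the control does not bind, no trades are prevented and deadweight loss is zero.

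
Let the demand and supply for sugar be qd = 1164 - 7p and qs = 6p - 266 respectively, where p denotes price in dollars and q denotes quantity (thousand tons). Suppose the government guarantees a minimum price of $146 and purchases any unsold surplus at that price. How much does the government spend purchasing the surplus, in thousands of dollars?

68328

Setting quantity demanded equal to quantity supplied, 1164 - 7p = 6p - 266, gives p* = 110 and q* = 394.
Because the floor (146) lies above the market-clearing price, it is binding.
At p = 146: qd = 1164 - 7·146 = 142 and qs = 6·146 - 266 = 610.
Surplus = qs - qd = 468.
Government expenditure = surplus × support price = 468 × 146 = 68328.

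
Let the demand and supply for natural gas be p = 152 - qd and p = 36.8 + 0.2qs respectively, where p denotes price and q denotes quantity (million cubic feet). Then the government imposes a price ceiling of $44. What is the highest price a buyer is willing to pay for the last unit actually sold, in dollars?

116

Rearranging demand gives qd = 152 - p; rearranging supply gives qs = 5p - 184. Equilibrium: 152 - p = 5p - 184, so 336 = 6p and p* = 56, q* = 96.
Since 44 < 56, the ceiling is binding.
At p = 44: qd = 152 - 44 = 108 and qs = 5·44 - 184 = 36.
Only 36 units reach the market. On the demand curve, the marginal buyer's willingness to pay at q = 36 is (152 - 36) = 116.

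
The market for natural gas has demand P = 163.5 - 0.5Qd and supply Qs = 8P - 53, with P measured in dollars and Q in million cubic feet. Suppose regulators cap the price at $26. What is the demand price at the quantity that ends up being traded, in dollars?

86

Rearranging demand gives Qd = 327 - 2P. Equilibrium: 327 - 2P = 8P - 53, so 380 = 10P and P* = 38, Q* = 251.
Since 26 < 38, the ceiling is binding.
At P = 26: Qd = 327 - 2·26 = 275 and Qs = 8·26 - 53 = 155.
Only 155 units reach the market. On the demand curve, the marginal buyer's willingness to pay at Q = 155 is (327 - 155)/2 = 86.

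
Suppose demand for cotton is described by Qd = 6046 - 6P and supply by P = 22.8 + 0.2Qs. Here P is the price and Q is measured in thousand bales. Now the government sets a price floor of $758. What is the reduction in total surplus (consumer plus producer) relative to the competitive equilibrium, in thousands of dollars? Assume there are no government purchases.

Rearranging supply gives Qs = 5P - 114. Without the control the market clears where 6046 - 6P = 5P - 114, i.e. P* = 560 and Q* = 2686.
Because the floor (758) lies above the market-clearing price, it is binding.
At P = 758: Qd = 6046 - 6·758 = 1498 and Qs = 5·758 - 114 = 3676.
Quantity traded falls to 1498. At Q = 1498 the demand price is (6046 - 1498)/6 = 758 and the supply price is (114 + 1498)/5 = 322.4.
Deadweight loss = ½ · (758 - 322.4) · (2686 - 1498) = ½ · 435.6 · 1188 = 258746.4.

258746.4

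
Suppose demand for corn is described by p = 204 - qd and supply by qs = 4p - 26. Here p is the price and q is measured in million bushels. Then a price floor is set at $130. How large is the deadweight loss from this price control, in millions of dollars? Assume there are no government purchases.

Rearranging demand gives qd = 204 - p. Without the control the market clears where 204 - p = 4p - 26, i.e. p* = 46 and q* = 158.
Because the floor (130) lies above the market-clearing price, it is binding.
At p = 130: qd = 204 - 130 = 74 and qs = 4·130 - 26 = 494.
Quantity traded falls to 74. At q = 74 the demand price is 204 - 74 = 130 and the supply price is (26 + 74)/4 = 25.
Deadweight loss = ½ · (130 - 25) · (158 - 74) = ½ · 105 · 84 = 4410.

4410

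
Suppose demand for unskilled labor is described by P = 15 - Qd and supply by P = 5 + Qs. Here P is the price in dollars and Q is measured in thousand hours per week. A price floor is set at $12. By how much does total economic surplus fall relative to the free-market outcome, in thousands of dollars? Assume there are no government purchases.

Rearranging demand gives Qd = 15 - P; rearranging supply gives Qs = P - 5. In a free market, 15 - P = P - 5 gives the equilibrium P* = 10, Q* = 5.
The floor of 12 is above the equilibrium price 10, so it binds.
At P = 12: Qd = 15 - 12 = 3 and Qs = 12 - 5 = 7.
Quantity traded falls to 3. At Q = 3 the demand price is 15 - 3 = 12 and the supply price is 5 + 3 = 8.
Deadweight loss = ½ · (12 - 8) · (5 - 3) = ½ · 4 · 2 = 4.

4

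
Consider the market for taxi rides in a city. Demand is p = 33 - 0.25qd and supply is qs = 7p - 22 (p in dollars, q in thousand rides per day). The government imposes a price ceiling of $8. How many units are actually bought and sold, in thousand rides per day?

34

Rearranging demand gives qd = 132 - 4p. In a free market, 132 - 4p = 7p - 22 gives the equilibrium p* = 14, q* = 76.
Since 8 < 14, the ceiling is binding.
At p = 8: qd = 132 - 4·8 = 100 and qs = 7·8 - 22 = 34.
The quantity actually transacted is the short side, supply: 34.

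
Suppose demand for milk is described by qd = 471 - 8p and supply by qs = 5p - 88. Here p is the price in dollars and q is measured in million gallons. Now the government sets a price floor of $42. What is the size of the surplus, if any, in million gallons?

0

Without the control the market clears where 471 - 8p = 5p - 88, i.e. p* = 43 and q* = 127.
Since 42 is below p* = 43, the floor does not bind and the free-market outcome prevails.
Since the control does not bind, there is no surplus.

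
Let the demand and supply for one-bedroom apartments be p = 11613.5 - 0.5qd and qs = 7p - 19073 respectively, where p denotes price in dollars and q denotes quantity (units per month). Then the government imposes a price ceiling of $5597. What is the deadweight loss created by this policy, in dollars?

Rearranging demand gives qd = 23227 - 2p. Equilibrium: 23227 - 2p = 7p - 19073, so 42300 = 9p and p* = 4700, q* = 13827.
The ceiling of 5597 is above the equilibrium price 4700, so it is not binding; the market clears at p* = 4700, q* = 13827.
Since the control does not bind, no trades are prevented and deadweight loss is zero.

0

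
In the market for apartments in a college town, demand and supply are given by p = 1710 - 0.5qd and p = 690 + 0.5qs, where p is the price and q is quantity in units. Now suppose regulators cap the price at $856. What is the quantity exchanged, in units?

Rearranging demand gives qd = 3420 - 2p; rearranging supply gives qs = 2p - 1380. Equilibrium: 3420 - 2p = 2p - 1380, so 4800 = 4p and p* = 1200, q* = 1020.
Since 856 < 1200, the ceiling is binding.
At p = 856: qd = 3420 - 2·856 = 1708 and qs = 2·856 - 1380 = 332.
The quantity actually transacted is the short side, supply: 332.

332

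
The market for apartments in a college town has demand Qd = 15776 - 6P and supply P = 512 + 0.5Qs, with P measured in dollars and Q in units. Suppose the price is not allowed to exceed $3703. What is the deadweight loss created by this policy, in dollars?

Rearranging supply gives Qs = 2P - 1024. Without the control the market clears where 15776 - 6P = 2P - 1024, i.e. P* = 2100 and Q* = 3176.
Since 3703 is above P* = 2100, the ceiling does not bind and the free-market outcome prevails.
Since the control does not bind, no trades are prevented and deadweight loss is zero.

0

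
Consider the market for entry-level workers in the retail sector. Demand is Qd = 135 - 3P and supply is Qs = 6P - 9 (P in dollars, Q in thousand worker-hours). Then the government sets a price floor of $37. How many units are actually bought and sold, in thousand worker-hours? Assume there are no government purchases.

In a free market, 135 - 3P = 6P - 9 gives the equilibrium P* = 16, Q* = 87.
Since 37 > 16, the floor is binding.
At P = 37: Qd = 135 - 3·37 = 24 and Qs = 6·37 - 9 = 213.
The quantity actually transacted is the short side, demand: 24.

24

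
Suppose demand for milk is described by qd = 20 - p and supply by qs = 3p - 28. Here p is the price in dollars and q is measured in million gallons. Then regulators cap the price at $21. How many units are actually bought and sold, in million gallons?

In a free market, 20 - p = 3p - 28 gives the equilibrium p* = 12, q* = 8.
The ceiling of 21 is above the equilibrium price 12, so it is not binding; the market clears at p* = 12, q* = 8.

8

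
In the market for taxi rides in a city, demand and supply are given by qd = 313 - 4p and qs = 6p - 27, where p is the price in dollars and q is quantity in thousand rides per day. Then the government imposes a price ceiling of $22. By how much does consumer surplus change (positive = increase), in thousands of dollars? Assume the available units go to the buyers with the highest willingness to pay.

Without the control the market clears where 313 - 4p = 6p - 27, i.e. p* = 34 and q* = 177.
The ceiling of 22 is below the equilibrium price 34, so it binds.
At p = 22: qd = 313 - 4·22 = 225 and qs = 6·22 - 27 = 105.
Consumer surplus without the control is ½ · (78.25 - 34) · 177 = 3916.125.
With the ceiling, 105 units are sold at 22 (assume they go to the highest-value buyers). The demand price at q = 105 is 52, so CS = ½ · [(78.25 - 22) + (52 - 22)] · 105 = 4528.125.
Change in consumer surplus = 4528.125 - 3916.125 = 612.

612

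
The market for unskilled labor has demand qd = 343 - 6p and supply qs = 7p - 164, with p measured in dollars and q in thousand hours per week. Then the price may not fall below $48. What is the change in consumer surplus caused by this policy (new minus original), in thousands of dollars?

-738

In a free market, 343 - 6p = 7p - 164 gives the equilibrium p* = 39, q* = 109.
Because the floor (48) lies above the market-clearing price, it is binding.
At p = 48: qd = 343 - 6·48 = 55 and qs = 7·48 - 164 = 172.
Consumer surplus without the control is ½ · (343/6 - 39) · 109 = 11881/12.
With the floor, consumers buy 55 units at 48, so CS = ½ · (343/6 - 48) · 55 = 3025/12.
Change in consumer surplus = 3025/12 - 11881/12 = -738.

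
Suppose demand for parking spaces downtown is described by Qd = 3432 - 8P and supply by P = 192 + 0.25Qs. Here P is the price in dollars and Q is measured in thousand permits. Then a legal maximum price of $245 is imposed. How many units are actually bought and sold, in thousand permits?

212

Rearranging supply gives Qs = 4P - 768. Equilibrium: 3432 - 8P = 4P - 768, so 4200 = 12P and P* = 350, Q* = 632.
Since 245 < 350, the ceiling is binding.
At P = 245: Qd = 3432 - 8·245 = 1472 and Qs = 4·245 - 768 = 212.
The quantity actually transacted is the short side, supply: 212.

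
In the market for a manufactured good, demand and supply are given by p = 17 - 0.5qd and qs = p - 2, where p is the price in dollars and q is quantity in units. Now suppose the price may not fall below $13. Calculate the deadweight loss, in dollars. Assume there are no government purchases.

3

Rearranging demand gives qd = 34 - 2p. Without the control the market clears where 34 - 2p = p - 2, i.e. p* = 12 and q* = 10.
Because the floor (13) lies above the market-clearing price, it is binding.
At p = 13: qd = 34 - 2·13 = 8 and qs = 13 - 2 = 11.
Quantity traded falls to 8. At q = 8 the demand price is (34 - 8)/2 = 13 and the supply price is 2 + 8 = 10.
Deadweight loss = ½ · (13 - 10) · (10 - 8) = ½ · 3 · 2 = 3.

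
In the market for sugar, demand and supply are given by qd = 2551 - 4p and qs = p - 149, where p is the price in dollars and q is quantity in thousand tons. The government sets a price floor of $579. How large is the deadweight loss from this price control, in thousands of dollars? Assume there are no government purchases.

15210

Setting quantity demanded equal to quantity supplied, 2551 - 4p = p - 149, gives p* = 540 and q* = 391.
Because the floor (579) lies above the market-clearing price, it is binding.
At p = 579: qd = 2551 - 4·579 = 235 and qs = 579 - 149 = 430.
Quantity traded falls to 235. At q = 235 the demand price is (2551 - 235)/4 = 579 and the supply price is 149 + 235 = 384.
Deadweight loss = ½ · (579 - 384) · (391 - 235) = ½ · 195 · 156 = 15210.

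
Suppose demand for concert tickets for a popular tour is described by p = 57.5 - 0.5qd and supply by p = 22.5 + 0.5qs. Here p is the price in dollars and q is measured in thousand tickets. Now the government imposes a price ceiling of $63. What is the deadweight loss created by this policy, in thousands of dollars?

Rearranging demand gives qd = 115 - 2p; rearranging supply gives qs = 2p - 45. In a free market, 115 - 2p = 2p - 45 gives the equilibrium p* = 40, q* = 35.
The ceiling of 63 is above the equilibrium price 40, so it is not binding; the market clears at p* = 40, q* = 35.
Since the control does not bind, no trades are prevented and deadweight loss is zero.

0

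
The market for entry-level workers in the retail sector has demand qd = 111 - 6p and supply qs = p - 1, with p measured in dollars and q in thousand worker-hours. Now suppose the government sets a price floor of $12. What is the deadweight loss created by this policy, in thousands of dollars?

0

Without the control the market clears where 111 - 6p = p - 1, i.e. p* = 16 and q* = 15.
The floor of 12 is below the equilibrium price 16, so it is not binding; the market clears at p* = 16, q* = 15.
Since the control does not bind, no trades are prevented and deadweight loss is zero.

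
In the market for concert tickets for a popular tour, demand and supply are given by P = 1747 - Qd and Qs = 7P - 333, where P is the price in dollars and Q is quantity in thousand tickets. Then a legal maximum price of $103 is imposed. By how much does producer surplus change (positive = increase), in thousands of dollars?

Rearranging demand gives Qd = 1747 - P. In a free market, 1747 - P = 7P - 333 gives the equilibrium P* = 260, Q* = 1487.
Since 103 < 260, the ceiling is binding.
At P = 103: Qd = 1747 - 103 = 1644 and Qs = 7·103 - 333 = 388.
Producer surplus without the control is ½ · (260 - 333/7) · 1487 = 2211169/14.
With the ceiling, producers sell 388 units at 103, so PS = ½ · (103 - 333/7) · 388 = 75272/7.
Change in producer surplus = 75272/7 - 2211169/14 = -147187.5.

-147187.5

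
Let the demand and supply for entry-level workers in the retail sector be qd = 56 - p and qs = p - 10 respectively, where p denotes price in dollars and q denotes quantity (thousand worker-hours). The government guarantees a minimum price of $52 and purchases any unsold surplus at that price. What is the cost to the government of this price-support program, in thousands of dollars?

1976

Without the control the market clears where 56 - p = p - 10, i.e. p* = 33 and q* = 23.
Since 52 > 33, the floor is binding.
At p = 52: qd = 56 - 52 = 4 and qs = 52 - 10 = 42.
Surplus = qs - qd = 38.
Government expenditure = surplus × support price = 38 × 52 = 1976.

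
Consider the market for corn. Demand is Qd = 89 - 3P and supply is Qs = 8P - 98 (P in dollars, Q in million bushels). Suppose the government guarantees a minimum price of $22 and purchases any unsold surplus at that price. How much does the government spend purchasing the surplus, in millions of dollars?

1210

In a free market, 89 - 3P = 8P - 98 gives the equilibrium P* = 17, Q* = 38.
Since 22 > 17, the floor is binding.
At P = 22: Qd = 89 - 3·22 = 23 and Qs = 8·22 - 98 = 78.
Surplus = Qs - Qd = 55.
Government expenditure = surplus × support price = 55 × 22 = 1210.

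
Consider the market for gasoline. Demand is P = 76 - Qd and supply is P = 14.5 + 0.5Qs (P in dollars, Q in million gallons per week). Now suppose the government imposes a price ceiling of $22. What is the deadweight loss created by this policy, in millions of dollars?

Rearranging demand gives Qd = 76 - P; rearranging supply gives Qs = 2P - 29. Without the control the market clears where 76 - P = 2P - 29, i.e. P* = 35 and Q* = 41.
The ceiling of 22 is below the equilibrium price 35, so it binds.
At P = 22: Qd = 76 - 22 = 54 and Qs = 2·22 - 29 = 15.
Quantity traded falls to 15. At Q = 15 the demand price is 76 - 15 = 61 and the supply price is (29 + 15)/2 = 22.
Deadweight loss = ½ · (61 - 22) · (41 - 15) = ½ · 39 · 26 = 507.

507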